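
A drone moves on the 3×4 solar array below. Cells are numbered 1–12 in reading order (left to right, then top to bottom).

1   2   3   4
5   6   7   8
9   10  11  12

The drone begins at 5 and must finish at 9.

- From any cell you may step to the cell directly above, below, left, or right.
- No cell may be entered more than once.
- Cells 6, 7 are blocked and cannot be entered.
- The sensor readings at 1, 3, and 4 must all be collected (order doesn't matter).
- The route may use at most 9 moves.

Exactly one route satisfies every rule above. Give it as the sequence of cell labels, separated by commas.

The budget equals the shortest possible length, so every move has to be on a shortest route through the required cells.
Route from 5: up 1 to 1, right 3 to 4, down 2 to 12, left 3 to 9 — 9 moves in all.
Check: all required cells visited; 9 ≤ 9 moves.

5, 1, 2, 3, 4, 8, 12, 11, 10, 9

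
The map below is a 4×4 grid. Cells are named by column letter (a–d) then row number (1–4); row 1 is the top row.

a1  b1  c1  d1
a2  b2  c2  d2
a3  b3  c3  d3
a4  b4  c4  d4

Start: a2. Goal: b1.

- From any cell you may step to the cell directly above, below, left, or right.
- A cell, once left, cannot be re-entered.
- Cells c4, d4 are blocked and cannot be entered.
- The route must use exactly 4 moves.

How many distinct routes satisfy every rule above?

Need simple routes of exactly 4 moves from a2 to b1 (Manhattan distance 2, so 1 moves are spent on a detour and 1 undoing it).
Enumerating: a2 a3 b3 b2 b1 | a2 b2 c2 c1 b1.
That gives 2 routes.

2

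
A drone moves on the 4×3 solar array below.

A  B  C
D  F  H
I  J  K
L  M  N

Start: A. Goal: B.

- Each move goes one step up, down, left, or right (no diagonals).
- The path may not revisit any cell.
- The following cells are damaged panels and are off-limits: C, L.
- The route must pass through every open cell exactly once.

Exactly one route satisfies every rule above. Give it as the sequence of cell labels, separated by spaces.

A D I J M N K H F B

Need to visit all 10 open cells exactly once, starting at A and ending at B.
Cell H has only two open neighbours (K and F), so the path must pass straight through it: one of those is the cell it's entered from and the other is where it exits.
Route from A: 2× down (reaching I), right to J, down to M, right to N, 2× up (reaching H), left to F, up to B — 9 moves in all.
Check: all 10 open cells covered.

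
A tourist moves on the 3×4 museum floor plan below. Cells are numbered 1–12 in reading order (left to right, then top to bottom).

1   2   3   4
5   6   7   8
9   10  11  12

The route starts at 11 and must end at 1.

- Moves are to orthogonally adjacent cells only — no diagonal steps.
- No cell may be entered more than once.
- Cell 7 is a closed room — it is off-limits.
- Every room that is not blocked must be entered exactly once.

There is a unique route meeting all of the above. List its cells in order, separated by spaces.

Need to visit all 11 open cells exactly once, starting at 11 and ending at 1.
Route from 11: right 1 to 12, up 2 to 4, left 2 to 2, down 2 to 10, left 1 to 9, up 2 to 1 — 10 moves in all.
Check: all 11 open cells covered.

11 12 8 4 3 2 6 10 9 5 1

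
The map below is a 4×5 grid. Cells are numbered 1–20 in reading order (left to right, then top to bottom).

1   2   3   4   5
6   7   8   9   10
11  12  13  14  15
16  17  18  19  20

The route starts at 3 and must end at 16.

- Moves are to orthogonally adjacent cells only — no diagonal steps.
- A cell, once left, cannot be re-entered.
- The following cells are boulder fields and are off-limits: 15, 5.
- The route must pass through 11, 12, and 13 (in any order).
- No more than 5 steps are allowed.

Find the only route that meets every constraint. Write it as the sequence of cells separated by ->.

3 -> 8 -> 13 -> 12 -> 11 -> 16

The budget equals the shortest possible length, so every move has to be on a shortest route through the required cells.
Route from 3: 2× down (reaching 13), 2× left (reaching 11), down to 16 — 5 moves in all.
Check: all required cells visited; 5 ≤ 5 moves.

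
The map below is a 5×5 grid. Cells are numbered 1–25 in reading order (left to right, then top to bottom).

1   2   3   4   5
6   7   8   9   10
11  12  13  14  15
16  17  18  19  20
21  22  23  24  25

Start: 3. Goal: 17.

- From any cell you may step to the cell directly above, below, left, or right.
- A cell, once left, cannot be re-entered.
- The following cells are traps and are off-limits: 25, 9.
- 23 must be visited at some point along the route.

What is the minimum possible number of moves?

6

Any route passes through 23 somewhere between 3 and 17. Summing Manhattan distances along the two legs (3 → 23 → 17) gives a lower bound of 4 + 2 = 6 moves.
A route of 6 moves achieves this: 3 → 8 → 13 → 18 → 23 → 22 → 17.
Since 6 matches the lower bound, it is optimal.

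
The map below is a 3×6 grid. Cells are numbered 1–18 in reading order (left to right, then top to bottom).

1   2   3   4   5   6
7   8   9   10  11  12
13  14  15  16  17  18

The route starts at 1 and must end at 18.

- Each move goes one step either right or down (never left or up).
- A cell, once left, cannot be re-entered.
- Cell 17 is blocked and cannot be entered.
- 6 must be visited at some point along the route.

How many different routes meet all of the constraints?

A right/down-only route from 1 to 18 makes exactly 2 down-moves and 5 right-moves in some order.
With no other constraints that would be C(7,2) = 21 routes.
Split at 6 and multiply the segment counts (each segment already excludes blocked cells): 1→6: 1; 6→18: 1; product = 1.
That gives 1 route.

1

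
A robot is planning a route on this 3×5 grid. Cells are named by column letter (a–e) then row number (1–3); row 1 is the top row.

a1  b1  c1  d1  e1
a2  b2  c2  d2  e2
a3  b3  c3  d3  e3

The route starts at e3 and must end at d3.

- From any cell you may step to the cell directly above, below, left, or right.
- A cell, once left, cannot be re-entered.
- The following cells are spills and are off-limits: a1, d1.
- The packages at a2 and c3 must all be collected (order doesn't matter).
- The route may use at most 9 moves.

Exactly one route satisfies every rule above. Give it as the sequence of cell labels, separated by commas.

The budget equals the shortest possible length, so every move has to be on a shortest route through the required cells.
Route from e3: up 1 to e2, left 4 to a2, down 1 to a3, right 3 to d3 — 9 moves in all.
Check: all required cells visited; 9 ≤ 9 moves.

e3, e2, d2, c2, b2, a2, a3, b3, c3, d3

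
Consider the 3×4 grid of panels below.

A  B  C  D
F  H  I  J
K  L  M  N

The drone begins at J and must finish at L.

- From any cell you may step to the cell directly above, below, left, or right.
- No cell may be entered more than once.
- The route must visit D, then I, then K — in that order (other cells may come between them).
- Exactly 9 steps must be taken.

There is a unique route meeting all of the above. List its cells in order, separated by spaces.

J D C I H B A F K L

The waypoints must appear in the order D, I, K, with no cell reused.
Route from J: up to D, left to C, down to I, left to H, up to B, left to A, 2× down (reaching K), right to L — 9 moves in all.
Check: order respected (D at step 1, I at step 3, K at step 8); 9 moves as required.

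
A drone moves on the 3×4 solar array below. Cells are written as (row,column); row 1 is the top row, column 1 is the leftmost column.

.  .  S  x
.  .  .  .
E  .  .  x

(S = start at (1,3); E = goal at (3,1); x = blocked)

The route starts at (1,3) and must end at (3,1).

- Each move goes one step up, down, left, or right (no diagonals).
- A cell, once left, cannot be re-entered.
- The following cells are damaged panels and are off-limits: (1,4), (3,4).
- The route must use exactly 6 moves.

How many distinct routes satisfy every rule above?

4

Need simple routes of exactly 6 moves from (1,3) to (3,1) (Manhattan distance 4, so 1 moves are spent on a detour and 1 undoing it).
Enumerating: (1,3) (2,3) (3,3) (3,2) (2,2) (2,1) (3,1) | (1,3) (2,3) (2,2) (1,2) (1,1) (2,1) (3,1) | (1,3) (1,2) (2,2) (2,3) (3,3) (3,2) (3,1) | (1,3) (1,2) (1,1) (2,1) (2,2) (3,2) (3,1).
That gives 4 routes.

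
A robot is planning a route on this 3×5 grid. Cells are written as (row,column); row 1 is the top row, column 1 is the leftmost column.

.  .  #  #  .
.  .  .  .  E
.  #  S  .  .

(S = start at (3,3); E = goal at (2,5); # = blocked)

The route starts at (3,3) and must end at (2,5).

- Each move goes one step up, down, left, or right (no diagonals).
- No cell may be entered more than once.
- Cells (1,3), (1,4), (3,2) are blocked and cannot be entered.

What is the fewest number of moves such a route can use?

The Manhattan distance from (3,3) to (2,5) is |3−2| + |3−5| = 3, so at least 3 moves are needed.
A route of 3 moves achieves this: (3,3) → (2,3) → (2,4) → (2,5).
Since 3 matches the lower bound, it is optimal.

3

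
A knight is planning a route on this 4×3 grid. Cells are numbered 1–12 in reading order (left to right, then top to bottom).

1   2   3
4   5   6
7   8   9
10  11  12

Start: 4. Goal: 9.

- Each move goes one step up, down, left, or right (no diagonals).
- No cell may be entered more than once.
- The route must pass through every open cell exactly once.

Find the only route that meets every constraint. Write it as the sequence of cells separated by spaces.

4 1 2 3 6 5 8 7 10 11 12 9

Need to visit all 12 open cells exactly once, starting at 4 and ending at 9.
Cell 1 has only two open neighbours (4 and 2), so the path must pass straight through it: one of those is the cell it's entered from and the other is where it exits.
Route from 4: up 1 to 1, right 2 to 3, down 1 to 6, left 1 to 5, down 1 to 8, left 1 to 7, down 1 to 10, right 2 to 12, up 1 to 9 — 11 moves in all.
Check: all 12 open cells covered.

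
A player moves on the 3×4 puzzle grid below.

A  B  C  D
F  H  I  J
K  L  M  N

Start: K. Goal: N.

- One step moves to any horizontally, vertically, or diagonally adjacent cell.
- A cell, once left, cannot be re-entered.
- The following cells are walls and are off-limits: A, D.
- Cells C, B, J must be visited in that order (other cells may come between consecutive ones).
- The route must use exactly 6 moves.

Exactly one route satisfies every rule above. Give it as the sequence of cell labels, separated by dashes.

The waypoints must appear in the order C, B, J, with no cell reused.
Route from K: 2× up-right (reaching C), left to B, down-right to I, right to J, down to N — 6 moves in all.
Check: order respected (C at step 2, B at step 3, J at step 5); 6 moves as required.

K - H - C - B - I - J - N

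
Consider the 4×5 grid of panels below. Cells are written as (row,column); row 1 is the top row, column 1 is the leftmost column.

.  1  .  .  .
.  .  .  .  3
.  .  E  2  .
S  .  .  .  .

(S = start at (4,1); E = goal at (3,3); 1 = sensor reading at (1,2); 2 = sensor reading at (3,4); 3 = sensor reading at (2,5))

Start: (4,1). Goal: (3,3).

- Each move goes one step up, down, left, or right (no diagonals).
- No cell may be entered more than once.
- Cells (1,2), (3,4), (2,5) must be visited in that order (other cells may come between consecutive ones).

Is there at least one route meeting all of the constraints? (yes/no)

One route that works: (4,1) → (3,1) → (2,1) → (1,1) → (1,2) → (2,2) → (3,2) → (4,2) → (4,3) → (4,4) → (3,4) → (3,5) → (2,5) → (2,4) → (2,3) → (3,3).

yes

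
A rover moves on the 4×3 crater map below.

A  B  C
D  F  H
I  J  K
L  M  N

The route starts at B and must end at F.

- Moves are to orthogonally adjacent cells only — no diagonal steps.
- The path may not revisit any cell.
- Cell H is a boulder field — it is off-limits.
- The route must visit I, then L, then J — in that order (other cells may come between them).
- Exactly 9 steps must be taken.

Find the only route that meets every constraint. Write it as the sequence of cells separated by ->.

B -> A -> D -> I -> L -> M -> N -> K -> J -> F

The waypoints must appear in the order I, L, J, with no cell reused.
Route from B: left to A, 3× down (reaching L), 2× right (reaching N), up to K, left to J, up to F — 9 moves in all.
Check: order respected (I at step 3, L at step 4, J at step 8); 9 moves as required.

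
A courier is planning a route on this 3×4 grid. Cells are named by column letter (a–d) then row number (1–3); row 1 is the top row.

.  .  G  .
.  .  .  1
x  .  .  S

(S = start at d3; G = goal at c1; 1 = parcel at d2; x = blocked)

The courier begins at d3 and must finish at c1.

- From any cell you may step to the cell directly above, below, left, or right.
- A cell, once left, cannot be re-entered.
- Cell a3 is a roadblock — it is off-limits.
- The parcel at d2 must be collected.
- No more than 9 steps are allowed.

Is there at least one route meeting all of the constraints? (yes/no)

One route that works: d3 → d2 → d1 → c1.

yes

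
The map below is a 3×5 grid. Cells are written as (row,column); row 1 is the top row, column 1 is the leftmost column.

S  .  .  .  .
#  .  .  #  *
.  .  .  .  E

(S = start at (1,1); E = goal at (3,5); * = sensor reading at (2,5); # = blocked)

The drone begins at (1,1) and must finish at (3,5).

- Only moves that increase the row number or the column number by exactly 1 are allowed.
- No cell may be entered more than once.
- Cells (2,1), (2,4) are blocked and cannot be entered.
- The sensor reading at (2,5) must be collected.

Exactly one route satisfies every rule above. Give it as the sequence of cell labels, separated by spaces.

(1,1) (1,2) (1,3) (1,4) (1,5) (2,5) (3,5)

Moves only go right or down, so the column and row indices never decrease.
Route from (1,1): right 4 to (1,5), down 2 to (3,5) — 6 moves in all.
Check: all required cells visited.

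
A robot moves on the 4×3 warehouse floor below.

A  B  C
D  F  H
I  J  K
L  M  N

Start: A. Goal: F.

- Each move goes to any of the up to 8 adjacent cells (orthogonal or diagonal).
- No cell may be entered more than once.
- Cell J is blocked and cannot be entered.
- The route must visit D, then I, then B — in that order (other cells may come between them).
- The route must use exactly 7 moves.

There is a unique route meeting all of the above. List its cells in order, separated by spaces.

The waypoints must appear in the order D, I, B, with no cell reused.
Route from A: down 2 to I, down-right 1 to M, up-right 1 to K, up 1 to H, up-left 1 to B, down 1 to F — 7 moves in all.
Check: order respected (D at step 1, I at step 2, B at step 6); 7 moves as required.

A D I M K H B F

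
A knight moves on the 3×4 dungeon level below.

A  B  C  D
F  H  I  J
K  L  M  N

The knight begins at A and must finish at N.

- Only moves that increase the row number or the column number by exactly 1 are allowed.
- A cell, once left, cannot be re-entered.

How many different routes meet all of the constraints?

A right/down-only route from A to N makes exactly 2 down-moves and 3 right-moves in some order.
With no other constraints that would be C(5,2) = 10 routes.
That gives 10 routes.

10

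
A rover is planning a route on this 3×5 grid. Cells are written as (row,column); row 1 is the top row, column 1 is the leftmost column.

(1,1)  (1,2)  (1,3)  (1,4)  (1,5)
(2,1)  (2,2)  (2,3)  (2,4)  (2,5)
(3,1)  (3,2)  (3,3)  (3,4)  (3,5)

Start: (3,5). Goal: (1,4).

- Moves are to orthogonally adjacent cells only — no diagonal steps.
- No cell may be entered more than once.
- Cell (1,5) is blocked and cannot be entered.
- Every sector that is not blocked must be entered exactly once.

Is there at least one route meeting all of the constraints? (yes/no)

yes

One route that works: (3,5) → (2,5) → (2,4) → (3,4) → (3,3) → (2,3) → (2,2) → (3,2) → (3,1) → (2,1) → (1,1) → (1,2) → (1,3) → (1,4).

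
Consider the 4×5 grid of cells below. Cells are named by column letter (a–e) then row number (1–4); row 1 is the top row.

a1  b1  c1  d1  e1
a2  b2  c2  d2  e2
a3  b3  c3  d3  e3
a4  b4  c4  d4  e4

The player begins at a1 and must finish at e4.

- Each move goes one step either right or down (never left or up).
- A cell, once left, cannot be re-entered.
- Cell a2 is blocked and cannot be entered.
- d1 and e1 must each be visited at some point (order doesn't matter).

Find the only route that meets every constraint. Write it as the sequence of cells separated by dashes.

a1 - b1 - c1 - d1 - e1 - e2 - e3 - e4

Moves only go right or down, so the column and row indices never decrease.
Route from a1: 4× right (reaching e1), 3× down (reaching e4) — 7 moves in all.
Check: all required cells visited.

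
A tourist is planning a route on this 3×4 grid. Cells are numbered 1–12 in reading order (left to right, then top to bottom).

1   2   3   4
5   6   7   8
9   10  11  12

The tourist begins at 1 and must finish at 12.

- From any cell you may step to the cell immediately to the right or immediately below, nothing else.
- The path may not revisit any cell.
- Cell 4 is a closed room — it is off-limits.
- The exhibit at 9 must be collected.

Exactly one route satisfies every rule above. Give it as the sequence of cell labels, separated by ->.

Moves only go right or down, so the column and row indices never decrease.
Route from 1: 2× down (reaching 9), 3× right (reaching 12) — 5 moves in all.
Check: all required cells visited.

1 -> 5 -> 9 -> 10 -> 11 -> 12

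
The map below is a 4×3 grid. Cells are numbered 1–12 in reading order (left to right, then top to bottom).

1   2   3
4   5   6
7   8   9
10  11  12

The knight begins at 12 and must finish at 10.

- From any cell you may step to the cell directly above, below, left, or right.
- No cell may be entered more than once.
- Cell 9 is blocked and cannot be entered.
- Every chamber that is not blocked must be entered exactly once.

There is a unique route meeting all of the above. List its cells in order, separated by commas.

Need to visit all 11 open cells exactly once, starting at 12 and ending at 10.
Cell 6 has only two open neighbours (3 and 5), so the path must pass straight through it: one of those is the cell it's entered from and the other is where it exits.
Route from 12: left to 11, 2× up (reaching 5), right to 6, up to 3, 2× left (reaching 1), 3× down (reaching 10) — 10 moves in all.
Check: all 11 open cells covered.

12, 11, 8, 5, 6, 3, 2, 1, 4, 7, 10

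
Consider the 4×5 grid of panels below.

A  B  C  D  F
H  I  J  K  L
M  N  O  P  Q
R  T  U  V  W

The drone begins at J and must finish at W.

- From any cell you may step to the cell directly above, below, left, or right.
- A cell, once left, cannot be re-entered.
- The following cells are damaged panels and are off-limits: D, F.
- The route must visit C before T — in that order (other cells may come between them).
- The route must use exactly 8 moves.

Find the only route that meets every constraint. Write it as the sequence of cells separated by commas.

J, C, B, I, N, T, U, V, W

The waypoints must appear in the order C, T, with no cell reused.
Route from J: up to C, left to B, 3× down (reaching T), 3× right (reaching W) — 8 moves in all.
Check: order respected (C at step 1, T at step 5); 8 moves as required.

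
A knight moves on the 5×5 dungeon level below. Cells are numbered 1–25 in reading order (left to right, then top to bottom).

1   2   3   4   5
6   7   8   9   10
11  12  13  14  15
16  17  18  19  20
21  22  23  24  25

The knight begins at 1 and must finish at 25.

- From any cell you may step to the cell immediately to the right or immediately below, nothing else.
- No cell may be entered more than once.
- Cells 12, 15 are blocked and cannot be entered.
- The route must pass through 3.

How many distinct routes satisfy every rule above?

A right/down-only route from 1 to 25 makes exactly 4 down-moves and 4 right-moves in some order.
With no other constraints that would be C(8,4) = 70 routes.
Split at 3 and multiply the segment counts (each segment already excludes blocked cells): 1→3: 1; 3→25: 9; product = 9.
That gives 9 routes.

9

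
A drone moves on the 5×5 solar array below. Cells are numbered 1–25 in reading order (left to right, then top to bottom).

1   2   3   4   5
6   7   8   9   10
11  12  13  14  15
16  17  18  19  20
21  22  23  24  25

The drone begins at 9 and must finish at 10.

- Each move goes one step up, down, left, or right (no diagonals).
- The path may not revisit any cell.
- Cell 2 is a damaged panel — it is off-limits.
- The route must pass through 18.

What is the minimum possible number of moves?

7

Any route passes through 18 somewhere between 9 and 10. Summing Manhattan distances along the two legs (9 → 18 → 10) gives a lower bound of 3 + 4 = 7 moves.
A route of 7 moves achieves this: 9 → 14 → 13 → 18 → 19 → 20 → 15 → 10.
Since 7 matches the lower bound, it is optimal.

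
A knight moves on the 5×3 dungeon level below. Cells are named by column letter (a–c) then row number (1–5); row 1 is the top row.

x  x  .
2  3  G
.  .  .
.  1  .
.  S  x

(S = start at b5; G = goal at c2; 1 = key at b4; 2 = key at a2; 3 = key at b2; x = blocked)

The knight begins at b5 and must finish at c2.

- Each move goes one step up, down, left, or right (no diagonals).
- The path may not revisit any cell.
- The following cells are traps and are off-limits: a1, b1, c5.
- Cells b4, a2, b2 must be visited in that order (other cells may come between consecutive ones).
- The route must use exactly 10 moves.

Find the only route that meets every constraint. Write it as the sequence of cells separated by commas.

The waypoints must appear in the order b4, a2, b2, with no cell reused.
Route from b5: left to a5, up to a4, 2× right (reaching c4), up to c3, 2× left (reaching a3), up to a2, 2× right (reaching c2) — 10 moves in all.
Check: order respected (1 at step 3, 2 at step 8, 3 at step 9); 10 moves as required.

b5, a5, a4, b4, c4, c3, b3, a3, a2, b2, c2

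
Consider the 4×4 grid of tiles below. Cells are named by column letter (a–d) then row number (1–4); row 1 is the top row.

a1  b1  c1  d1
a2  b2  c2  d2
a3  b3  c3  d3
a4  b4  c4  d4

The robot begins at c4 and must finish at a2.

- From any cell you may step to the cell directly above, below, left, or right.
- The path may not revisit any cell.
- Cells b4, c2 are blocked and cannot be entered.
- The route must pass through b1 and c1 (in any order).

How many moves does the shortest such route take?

Any route passes through b1 and c1 in some order between c4 and a2. Summing Manhattan distances along each leg and taking the cheapest ordering (c4 → c1 → b1 → a2) gives a lower bound of 3 + 1 + 2 = 6 moves.
That bound ignores the blocked cells. Measuring each leg by the fewest moves that actually steer around them (c4→c1: 5; c1→b1: 1; b1→a2: 2) raises the lower bound to 8.
A route of 8 moves exists: c4 → c3 → d3 → d2 → d1 → c1 → b1 → b2 → a2.
Since 8 matches that lower bound, it is optimal.

8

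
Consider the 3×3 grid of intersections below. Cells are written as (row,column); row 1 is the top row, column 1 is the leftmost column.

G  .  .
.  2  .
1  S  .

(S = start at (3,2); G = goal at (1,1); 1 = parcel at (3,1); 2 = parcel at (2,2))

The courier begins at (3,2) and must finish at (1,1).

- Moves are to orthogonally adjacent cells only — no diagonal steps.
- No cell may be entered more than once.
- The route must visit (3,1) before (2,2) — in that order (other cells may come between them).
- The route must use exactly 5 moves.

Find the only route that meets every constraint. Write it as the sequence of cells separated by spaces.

The waypoints must appear in the order (3,1), (2,2), with no cell reused.
Route from (3,2): left 1 to (3,1), up 1 to (2,1), right 1 to (2,2), up 1 to (1,2), left 1 to (1,1) — 5 moves in all.
Check: order respected (1 at step 1, 2 at step 3); 5 moves as required.

(3,2) (3,1) (2,1) (2,2) (1,2) (1,1)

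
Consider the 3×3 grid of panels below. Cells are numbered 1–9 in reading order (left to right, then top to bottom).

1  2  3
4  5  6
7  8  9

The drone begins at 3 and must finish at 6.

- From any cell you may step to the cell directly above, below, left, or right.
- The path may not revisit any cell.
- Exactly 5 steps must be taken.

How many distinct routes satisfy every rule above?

Need simple routes of exactly 5 moves from 3 to 6 (Manhattan distance 1, so 2 moves are spent on a detour and 2 undoing it).
Enumerating: 3 2 5 8 9 6 | 3 2 1 4 5 6.
That gives 2 routes.

2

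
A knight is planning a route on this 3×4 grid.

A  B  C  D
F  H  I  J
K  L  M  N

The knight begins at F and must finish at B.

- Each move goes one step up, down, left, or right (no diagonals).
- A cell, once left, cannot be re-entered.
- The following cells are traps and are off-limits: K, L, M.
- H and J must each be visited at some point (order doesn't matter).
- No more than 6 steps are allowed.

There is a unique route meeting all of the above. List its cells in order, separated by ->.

The 6-move cap with required stops at H, J leaves no slack for detours.
Route from F: 3× right (reaching J), up to D, 2× left (reaching B) — 6 moves in all.
Check: all required cells visited; 6 ≤ 6 moves.

F -> H -> I -> J -> D -> C -> B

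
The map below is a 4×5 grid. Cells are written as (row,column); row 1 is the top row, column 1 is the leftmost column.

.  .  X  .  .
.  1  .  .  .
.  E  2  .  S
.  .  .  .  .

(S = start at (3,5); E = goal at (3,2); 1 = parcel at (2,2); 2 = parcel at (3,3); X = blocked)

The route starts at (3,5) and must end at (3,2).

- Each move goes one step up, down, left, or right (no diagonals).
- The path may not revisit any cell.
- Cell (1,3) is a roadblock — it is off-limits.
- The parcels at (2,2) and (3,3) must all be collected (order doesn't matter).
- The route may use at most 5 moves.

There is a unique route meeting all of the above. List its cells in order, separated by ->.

(3,5) -> (3,4) -> (3,3) -> (2,3) -> (2,2) -> (3,2)

The 5-move cap with required stops at (2,2), (3,3) leaves no slack for detours.
Route from (3,5): 2× left (reaching (3,3)), up to (2,3), left to (2,2), down to (3,2) — 5 moves in all.
Check: all required cells visited; 5 ≤ 5 moves.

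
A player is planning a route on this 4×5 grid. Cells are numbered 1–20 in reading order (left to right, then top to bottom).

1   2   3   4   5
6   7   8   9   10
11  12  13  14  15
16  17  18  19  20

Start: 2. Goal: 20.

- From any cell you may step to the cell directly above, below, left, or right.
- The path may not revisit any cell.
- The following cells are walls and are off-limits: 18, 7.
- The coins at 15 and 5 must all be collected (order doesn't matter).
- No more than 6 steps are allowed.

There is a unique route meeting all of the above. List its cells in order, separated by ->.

2 -> 3 -> 4 -> 5 -> 10 -> 15 -> 20

Any route must reach 15 and 5 and still end at 20 within 6 moves, so the order of the required stops is forced.
Route from 2: right 3 to 5, down 3 to 20 — 6 moves in all.
Check: all required cells visited; 6 ≤ 6 moves.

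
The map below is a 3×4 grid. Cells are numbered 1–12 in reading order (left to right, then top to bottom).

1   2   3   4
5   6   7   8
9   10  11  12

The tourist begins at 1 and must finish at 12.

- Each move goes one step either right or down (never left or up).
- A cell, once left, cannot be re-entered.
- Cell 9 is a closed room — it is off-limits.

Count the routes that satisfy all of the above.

A right/down-only route from 1 to 12 makes exactly 2 down-moves and 3 right-moves in some order.
With no other constraints that would be C(5,2) = 10 routes.
Subtract routes through each blocked cell (inclusion–exclusion for overlaps): − through 9: 1 → 9.
That gives 9 routes.

9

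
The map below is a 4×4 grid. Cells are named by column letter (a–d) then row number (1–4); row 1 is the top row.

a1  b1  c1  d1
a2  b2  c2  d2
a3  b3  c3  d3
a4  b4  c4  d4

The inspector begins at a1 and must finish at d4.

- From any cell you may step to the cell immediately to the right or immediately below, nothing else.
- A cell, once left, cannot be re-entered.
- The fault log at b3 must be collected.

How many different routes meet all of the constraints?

A right/down-only route from a1 to d4 makes exactly 3 down-moves and 3 right-moves in some order.
With no other constraints that would be C(6,3) = 20 routes.
Split at b3 and multiply the segment counts: a1→b3: 3; b3→d4: 3; product = 9.
That gives 9 routes.

9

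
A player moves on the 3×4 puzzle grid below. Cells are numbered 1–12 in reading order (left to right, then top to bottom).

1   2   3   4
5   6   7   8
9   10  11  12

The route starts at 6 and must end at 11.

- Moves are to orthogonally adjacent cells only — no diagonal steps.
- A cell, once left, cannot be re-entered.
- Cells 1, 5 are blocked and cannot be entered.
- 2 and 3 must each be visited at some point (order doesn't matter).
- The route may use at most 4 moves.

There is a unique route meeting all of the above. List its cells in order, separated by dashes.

6 - 2 - 3 - 7 - 11

The budget equals the shortest possible length, so every move has to be on a shortest route through the required cells.
Route from 6: up to 2, right to 3, 2× down (reaching 11) — 4 moves in all.
Check: all required cells visited; 4 ≤ 4 moves.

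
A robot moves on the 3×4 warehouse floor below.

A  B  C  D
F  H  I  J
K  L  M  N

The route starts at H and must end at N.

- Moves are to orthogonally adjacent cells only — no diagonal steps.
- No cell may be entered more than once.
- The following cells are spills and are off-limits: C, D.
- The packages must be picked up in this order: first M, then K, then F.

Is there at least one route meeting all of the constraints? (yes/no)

Ignoring the required order, 4 revisit-free routes from H to N pass through all of M, K, and F; the waypoint orders that occur are F → K → M (4) — never M → K → F.

no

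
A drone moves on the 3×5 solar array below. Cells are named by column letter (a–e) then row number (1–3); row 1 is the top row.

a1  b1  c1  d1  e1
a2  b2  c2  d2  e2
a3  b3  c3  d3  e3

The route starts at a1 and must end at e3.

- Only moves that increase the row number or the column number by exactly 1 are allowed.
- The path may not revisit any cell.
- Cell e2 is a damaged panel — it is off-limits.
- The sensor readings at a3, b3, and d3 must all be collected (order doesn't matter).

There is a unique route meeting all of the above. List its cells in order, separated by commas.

Moves only go right or down, so the column and row indices never decrease.
Route from a1: down 2 to a3, right 4 to e3 — 6 moves in all.
Check: all required cells visited.

a1, a2, a3, b3, c3, d3, e3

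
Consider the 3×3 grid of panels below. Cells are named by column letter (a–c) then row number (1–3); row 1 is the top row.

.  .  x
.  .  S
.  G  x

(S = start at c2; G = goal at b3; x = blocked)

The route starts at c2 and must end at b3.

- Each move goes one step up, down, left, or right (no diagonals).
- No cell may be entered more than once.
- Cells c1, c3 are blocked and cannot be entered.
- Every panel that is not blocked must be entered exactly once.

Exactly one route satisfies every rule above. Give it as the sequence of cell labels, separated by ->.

c2 -> b2 -> b1 -> a1 -> a2 -> a3 -> b3

Need to visit all 7 open cells exactly once, starting at c2 and ending at b3.
Cell a1 has only two open neighbours (a2 and b1), so the path must pass straight through it: one of those is the cell it's entered from and the other is where it exits.
Route from c2: left 1 to b2, up 1 to b1, left 1 to a1, down 2 to a3, right 1 to b3 — 6 moves in all.
Check: all 7 open cells covered.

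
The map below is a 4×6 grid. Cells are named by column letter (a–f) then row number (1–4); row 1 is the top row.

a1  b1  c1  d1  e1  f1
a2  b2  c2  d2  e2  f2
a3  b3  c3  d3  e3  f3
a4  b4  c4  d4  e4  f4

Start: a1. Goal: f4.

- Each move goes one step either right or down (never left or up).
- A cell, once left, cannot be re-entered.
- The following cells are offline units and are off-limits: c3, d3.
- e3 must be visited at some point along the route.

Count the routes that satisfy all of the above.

10

A right/down-only route from a1 to f4 makes exactly 3 down-moves and 5 right-moves in some order.
With no other constraints that would be C(8,3) = 56 routes.
Split at e3 and multiply the segment counts (each segment already excludes blocked cells): a1→e3: 5; e3→f4: 2; product = 10.
That gives 10 routes.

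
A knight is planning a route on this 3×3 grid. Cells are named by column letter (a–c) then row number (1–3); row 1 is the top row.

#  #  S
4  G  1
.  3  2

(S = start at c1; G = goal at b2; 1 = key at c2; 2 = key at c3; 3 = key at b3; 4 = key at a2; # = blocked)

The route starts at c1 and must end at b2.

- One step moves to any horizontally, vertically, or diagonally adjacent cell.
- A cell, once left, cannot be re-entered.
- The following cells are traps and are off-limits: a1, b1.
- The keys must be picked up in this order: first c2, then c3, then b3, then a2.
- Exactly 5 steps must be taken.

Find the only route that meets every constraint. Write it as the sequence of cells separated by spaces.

c1 c2 c3 b3 a2 b2

The waypoints must appear in the order c2, c3, b3, a2, with no cell reused.
Route from c1: down 2 to c3, left 1 to b3, up-left 1 to a2, right 1 to b2 — 5 moves in all.
Check: order respected (1 at step 1, 2 at step 2, 3 at step 3, 4 at step 4); 5 moves as required.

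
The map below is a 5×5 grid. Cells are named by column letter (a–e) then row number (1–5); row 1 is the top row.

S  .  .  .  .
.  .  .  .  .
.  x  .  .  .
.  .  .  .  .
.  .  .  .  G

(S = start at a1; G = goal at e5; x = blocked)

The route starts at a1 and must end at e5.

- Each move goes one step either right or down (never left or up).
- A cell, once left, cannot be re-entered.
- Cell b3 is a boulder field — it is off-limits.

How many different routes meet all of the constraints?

40

A right/down-only route from a1 to e5 makes exactly 4 down-moves and 4 right-moves in some order.
With no other constraints that would be C(8,4) = 70 routes.
Subtract routes through each blocked cell (inclusion–exclusion for overlaps): − through b3: 30 → 40.
That gives 40 routes.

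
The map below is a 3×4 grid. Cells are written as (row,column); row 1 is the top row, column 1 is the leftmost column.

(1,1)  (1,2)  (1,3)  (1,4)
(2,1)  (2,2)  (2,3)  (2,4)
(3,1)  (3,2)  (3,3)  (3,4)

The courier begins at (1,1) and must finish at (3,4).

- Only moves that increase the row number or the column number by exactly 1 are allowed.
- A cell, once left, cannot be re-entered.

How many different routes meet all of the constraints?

A right/down-only route from (1,1) to (3,4) makes exactly 2 down-moves and 3 right-moves in some order.
With no other constraints that would be C(5,2) = 10 routes.
That gives 10 routes.

10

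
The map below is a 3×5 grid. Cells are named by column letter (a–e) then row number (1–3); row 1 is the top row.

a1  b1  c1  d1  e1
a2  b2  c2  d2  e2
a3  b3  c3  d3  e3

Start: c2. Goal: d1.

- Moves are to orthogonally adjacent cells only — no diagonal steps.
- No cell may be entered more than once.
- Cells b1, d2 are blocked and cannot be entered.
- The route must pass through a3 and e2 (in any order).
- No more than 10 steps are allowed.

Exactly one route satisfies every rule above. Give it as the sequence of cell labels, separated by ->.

c2 -> b2 -> a2 -> a3 -> b3 -> c3 -> d3 -> e3 -> e2 -> e1 -> d1

The 10-move cap with required stops at a3, e2 leaves no slack for detours.
Route from c2: 2× left (reaching a2), down to a3, 4× right (reaching e3), 2× up (reaching e1), left to d1 — 10 moves in all.
Check: all required cells visited; 10 ≤ 10 moves.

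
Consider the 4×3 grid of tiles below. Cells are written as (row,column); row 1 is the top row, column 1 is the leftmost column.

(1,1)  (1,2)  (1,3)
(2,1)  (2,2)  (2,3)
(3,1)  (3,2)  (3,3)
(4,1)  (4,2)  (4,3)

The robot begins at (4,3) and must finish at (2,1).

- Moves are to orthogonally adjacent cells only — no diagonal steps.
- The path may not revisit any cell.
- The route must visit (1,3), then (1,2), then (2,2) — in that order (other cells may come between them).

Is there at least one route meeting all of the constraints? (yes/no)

One route that works: (4,3) → (3,3) → (2,3) → (1,3) → (1,2) → (2,2) → (2,1).

yes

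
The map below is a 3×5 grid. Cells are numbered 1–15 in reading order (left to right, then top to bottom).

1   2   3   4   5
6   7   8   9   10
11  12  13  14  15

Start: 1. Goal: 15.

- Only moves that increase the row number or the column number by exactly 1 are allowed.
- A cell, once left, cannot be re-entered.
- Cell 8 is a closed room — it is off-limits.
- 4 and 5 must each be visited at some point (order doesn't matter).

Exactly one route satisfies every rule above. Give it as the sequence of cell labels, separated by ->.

Moves only go right or down, so the column and row indices never decrease.
Route from 1: right 4 to 5, down 2 to 15 — 6 moves in all.
Check: all required cells visited.

1 -> 2 -> 3 -> 4 -> 5 -> 10 -> 15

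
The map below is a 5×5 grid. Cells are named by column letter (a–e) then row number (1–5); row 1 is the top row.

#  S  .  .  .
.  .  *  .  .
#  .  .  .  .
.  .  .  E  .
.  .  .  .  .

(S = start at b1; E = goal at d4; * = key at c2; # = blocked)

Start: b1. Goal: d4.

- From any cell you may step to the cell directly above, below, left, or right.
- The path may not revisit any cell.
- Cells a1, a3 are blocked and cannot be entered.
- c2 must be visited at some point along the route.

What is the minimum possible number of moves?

Any route passes through c2 somewhere between b1 and d4. Summing Manhattan distances along the two legs (b1 → c2 → d4) gives a lower bound of 2 + 3 = 5 moves.
A route of 5 moves achieves this: b1 → b2 → c2 → c3 → c4 → d4.
Since 5 matches the lower bound, it is optimal.

5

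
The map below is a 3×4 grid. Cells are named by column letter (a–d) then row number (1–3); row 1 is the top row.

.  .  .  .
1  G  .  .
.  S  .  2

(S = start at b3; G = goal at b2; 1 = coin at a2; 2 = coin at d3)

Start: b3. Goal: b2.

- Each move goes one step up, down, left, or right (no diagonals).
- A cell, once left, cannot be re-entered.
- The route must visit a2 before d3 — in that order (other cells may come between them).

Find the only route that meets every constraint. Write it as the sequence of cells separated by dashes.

The waypoints must appear in the order a2, d3, with no cell reused.
Route from b3: left to a3, 2× up (reaching a1), 3× right (reaching d1), 2× down (reaching d3), left to c3, up to c2, left to b2 — 11 moves in all.
Check: order respected (1 at step 2, 2 at step 8).

b3 - a3 - a2 - a1 - b1 - c1 - d1 - d2 - d3 - c3 - c2 - b2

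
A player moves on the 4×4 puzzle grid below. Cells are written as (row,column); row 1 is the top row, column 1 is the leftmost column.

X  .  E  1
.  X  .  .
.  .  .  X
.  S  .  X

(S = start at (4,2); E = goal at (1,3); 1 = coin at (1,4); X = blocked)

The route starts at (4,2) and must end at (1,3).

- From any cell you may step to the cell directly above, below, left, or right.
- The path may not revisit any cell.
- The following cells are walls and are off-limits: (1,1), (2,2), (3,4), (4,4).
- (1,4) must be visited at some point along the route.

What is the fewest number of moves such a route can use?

6

Any route passes through (1,4) somewhere between (4,2) and (1,3). Summing Manhattan distances along the two legs ((4,2) → (1,4) → (1,3)) gives a lower bound of 5 + 1 = 6 moves.
A route of 6 moves achieves this: (4,2) → (3,2) → (3,3) → (2,3) → (2,4) → (1,4) → (1,3).
Since 6 matches the lower bound, it is optimal.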